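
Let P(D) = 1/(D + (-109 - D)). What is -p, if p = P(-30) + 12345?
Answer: -1345604/109 ≈ -12345.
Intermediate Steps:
P(D) = -1/109 (P(D) = 1/(-109) = -1/109)
p = 1345604/109 (p = -1/109 + 12345 = 1345604/109 ≈ 12345.)
-p = -1*1345604/109 = -1345604/109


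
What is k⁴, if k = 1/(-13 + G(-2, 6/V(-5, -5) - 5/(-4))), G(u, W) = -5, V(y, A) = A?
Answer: 1/104976 ≈ 9.5260e-6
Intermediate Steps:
k = -1/18 (k = 1/(-13 - 5) = 1/(-18) = -1/18 ≈ -0.055556)
k⁴ = (-1/18)⁴ = 1/104976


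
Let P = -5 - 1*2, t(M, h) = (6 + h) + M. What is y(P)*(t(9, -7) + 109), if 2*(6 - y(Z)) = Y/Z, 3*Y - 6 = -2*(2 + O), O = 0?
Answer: 4953/7 ≈ 707.57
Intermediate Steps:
t(M, h) = 6 + M + h
Y = ⅔ (Y = 2 + (-2*(2 + 0))/3 = 2 + (-2*2)/3 = 2 + (⅓)*(-4) = 2 - 4/3 = ⅔ ≈ 0.66667)
P = -7 (P = -5 - 2 = -7)
y(Z) = 6 - 1/(3*Z)
y(P)*(t(9, -7) + 109) = (6 - ⅓/(-7))*((6 + 9 - 7) + 109) = (6 - ⅓*(-⅐))*(8 + 109) = (6 + 1/21)*117 = (127/21)*117 = 4953/7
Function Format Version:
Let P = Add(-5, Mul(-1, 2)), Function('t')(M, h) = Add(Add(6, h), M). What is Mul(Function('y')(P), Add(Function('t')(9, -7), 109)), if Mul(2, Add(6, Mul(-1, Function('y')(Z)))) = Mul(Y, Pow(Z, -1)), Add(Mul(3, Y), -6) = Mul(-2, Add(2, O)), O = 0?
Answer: Rational(4953, 7) ≈ 707.57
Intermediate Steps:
Function('t')(M, h) = Add(6, M, h)
Y = Rational(2, 3) (Y = Add(2, Mul(Rational(1, 3), Mul(-2, Add(2, 0)))) = Add(2, Mul(Rational(1, 3), Mul(-2, 2))) = Add(2, Mul(Rational(1, 3), -4)) = Add(2, Rational(-4, 3)) = Rational(2, 3) ≈ 0.66667)
P = -7 (P = Add(-5, -2) = -7)
Function('y')(Z) = Add(6, Mul(Rational(-1, 3), Pow(Z, -1))) (Function('y')(Z) = Add(6, Mul(Rational(-1, 2), Mul(Rational(2, 3), Pow(Z, -1)))) = Add(6, Mul(Rational(-1, 3), Pow(Z, -1))))
Mul(Function('y')(P), Add(Function('t')(9, -7), 109)) = Mul(Add(6, Mul(Rational(-1, 3), Pow(-7, -1))), Add(Add(6, 9, -7), 109)) = Mul(Add(6, Mul(Rational(-1, 3), Rational(-1, 7))), Add(8, 109)) = Mul(Add(6, Rational(1, 21)), 117) = Mul(Rational(127, 21), 117) = Rational(4953, 7)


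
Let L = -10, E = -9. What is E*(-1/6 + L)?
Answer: 183/2 ≈ 91.500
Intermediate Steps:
E*(-1/6 + L) = -9*(-1/6 - 10) = -9*((⅙)*(-1) - 10) = -9*(-⅙ - 10) = -9*(-61/6) = 183/2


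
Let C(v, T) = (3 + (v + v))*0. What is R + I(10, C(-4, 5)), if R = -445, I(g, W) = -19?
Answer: -464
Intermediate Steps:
C(v, T) = 0 (C(v, T) = (3 + 2*v)*0 = 0)
R + I(10, C(-4, 5)) = -445 - 19 = -464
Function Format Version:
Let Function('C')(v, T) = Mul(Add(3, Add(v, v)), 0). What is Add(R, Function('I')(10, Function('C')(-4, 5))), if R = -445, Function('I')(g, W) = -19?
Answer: -464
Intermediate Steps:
Function('C')(v, T) = 0 (Function('C')(v, T) = Mul(Add(3, Mul(2, v)), 0) = 0)
Add(R, Function('I')(10, Function('C')(-4, 5))) = Add(-445, -19) = -464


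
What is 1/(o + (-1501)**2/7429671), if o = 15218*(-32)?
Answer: -7429671/3618069211895 ≈ -2.0535e-6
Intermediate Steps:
o = -486976
1/(o + (-1501)**2/7429671) = 1/(-486976 + (-1501)**2/7429671) = 1/(-486976 + 2253001*(1/7429671)) = 1/(-486976 + 2253001/7429671) = 1/(-3618069211895/7429671) = -7429671/3618069211895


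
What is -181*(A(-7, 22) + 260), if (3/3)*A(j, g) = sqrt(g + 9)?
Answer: -47060 - 181*sqrt(31) ≈ -48068.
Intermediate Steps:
A(j, g) = sqrt(9 + g) (A(j, g) = sqrt(g + 9) = sqrt(9 + g))
-181*(A(-7, 22) + 260) = -181*(sqrt(9 + 22) + 260) = -181*(sqrt(31) + 260) = -181*(260 + sqrt(31)) = -47060 - 181*sqrt(31)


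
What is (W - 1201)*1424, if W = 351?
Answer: -1210400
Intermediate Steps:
(W - 1201)*1424 = (351 - 1201)*1424 = -850*1424 = -1210400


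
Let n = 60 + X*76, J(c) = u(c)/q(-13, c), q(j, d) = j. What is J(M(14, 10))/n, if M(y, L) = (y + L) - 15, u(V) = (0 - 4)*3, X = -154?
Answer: -3/37843 ≈ -7.9275e-5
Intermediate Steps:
u(V) = -12 (u(V) = -4*3 = -12)
M(y, L) = -15 + L + y (M(y, L) = (L + y) - 15 = -15 + L + y)
J(c) = 12/13 (J(c) = -12/(-13) = -12*(-1/13) = 12/13)
n = -11644 (n = 60 - 154*76 = 60 - 11704 = -11644)
J(M(14, 10))/n = (12/13)/(-11644) = (12/13)*(-1/11644) = -3/37843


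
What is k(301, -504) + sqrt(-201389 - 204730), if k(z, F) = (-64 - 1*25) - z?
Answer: -390 + I*sqrt(406119) ≈ -390.0 + 637.27*I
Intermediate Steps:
k(z, F) = -89 - z (k(z, F) = (-64 - 25) - z = -89 - z)
k(301, -504) + sqrt(-201389 - 204730) = (-89 - 1*301) + sqrt(-201389 - 204730) = (-89 - 301) + sqrt(-406119) = -390 + I*sqrt(406119)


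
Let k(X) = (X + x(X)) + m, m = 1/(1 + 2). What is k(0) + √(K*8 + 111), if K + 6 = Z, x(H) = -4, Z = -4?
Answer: -11/3 + √31 ≈ 1.9011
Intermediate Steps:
K = -10 (K = -6 - 4 = -10)
m = ⅓ (m = 1/3 = ⅓ ≈ 0.33333)
k(X) = -11/3 + X (k(X) = (X - 4) + ⅓ = (-4 + X) + ⅓ = -11/3 + X)
k(0) + √(K*8 + 111) = (-11/3 + 0) + √(-10*8 + 111) = -11/3 + √(-80 + 111) = -11/3 + √31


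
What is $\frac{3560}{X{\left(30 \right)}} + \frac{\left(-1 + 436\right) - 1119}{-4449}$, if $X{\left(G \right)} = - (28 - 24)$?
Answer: $- \frac{1319642}{1483} \approx -889.85$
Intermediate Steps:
$X{\left(G \right)} = -4$ ($X{\left(G \right)} = \left(-1\right) 4 = -4$)
$\frac{3560}{X{\left(30 \right)}} + \frac{\left(-1 + 436\right) - 1119}{-4449} = \frac{3560}{-4} + \frac{\left(-1 + 436\right) - 1119}{-4449} = 3560 \left(- \frac{1}{4}\right) + \left(435 - 1119\right) \left(- \frac{1}{4449}\right) = -890 - - \frac{228}{1483} = -890 + \frac{228}{1483} = - \frac{1319642}{1483}$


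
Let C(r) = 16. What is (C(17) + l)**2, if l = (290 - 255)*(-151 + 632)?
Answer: 283956201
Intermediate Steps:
l = 16835 (l = 35*481 = 16835)
(C(17) + l)**2 = (16 + 16835)**2 = 16851**2 = 283956201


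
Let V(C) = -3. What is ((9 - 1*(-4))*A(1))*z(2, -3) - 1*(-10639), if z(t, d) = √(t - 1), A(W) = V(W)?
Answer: 10600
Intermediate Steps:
A(W) = -3
z(t, d) = √(-1 + t)
((9 - 1*(-4))*A(1))*z(2, -3) - 1*(-10639) = ((9 - 1*(-4))*(-3))*√(-1 + 2) - 1*(-10639) = ((9 + 4)*(-3))*√1 + 10639 = (13*(-3))*1 + 10639 = -39*1 + 10639 = -39 + 10639 = 10600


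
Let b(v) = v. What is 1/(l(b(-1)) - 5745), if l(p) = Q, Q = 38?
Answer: -1/5707 ≈ -0.00017522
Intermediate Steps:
l(p) = 38
1/(l(b(-1)) - 5745) = 1/(38 - 5745) = 1/(-5707) = -1/5707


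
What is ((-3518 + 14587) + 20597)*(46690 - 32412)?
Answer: 452127148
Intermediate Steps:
((-3518 + 14587) + 20597)*(46690 - 32412) = (11069 + 20597)*14278 = 31666*14278 = 452127148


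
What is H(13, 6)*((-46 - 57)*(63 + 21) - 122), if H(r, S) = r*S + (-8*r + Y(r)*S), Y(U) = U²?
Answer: -8668712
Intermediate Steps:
H(r, S) = -8*r + S*r + S*r² (H(r, S) = r*S + (-8*r + r²*S) = S*r + (-8*r + S*r²) = -8*r + S*r + S*r²)
H(13, 6)*((-46 - 57)*(63 + 21) - 122) = (13*(-8 + 6 + 6*13))*((-46 - 57)*(63 + 21) - 122) = (13*(-8 + 6 + 78))*(-103*84 - 122) = (13*76)*(-8652 - 122) = 988*(-8774) = -8668712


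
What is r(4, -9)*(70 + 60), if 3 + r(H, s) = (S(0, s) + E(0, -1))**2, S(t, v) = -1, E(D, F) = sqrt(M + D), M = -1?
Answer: -390 - 260*I ≈ -390.0 - 260.0*I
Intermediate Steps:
E(D, F) = sqrt(-1 + D)
r(H, s) = -3 + (-1 + I)**2 (r(H, s) = -3 + (-1 + sqrt(-1 + 0))**2 = -3 + (-1 + sqrt(-1))**2 = -3 + (-1 + I)**2)
r(4, -9)*(70 + 60) = (-3 + (1 - I)**2)*(70 + 60) = (-3 + (1 - I)**2)*130 = -390 + 130*(1 - I)**2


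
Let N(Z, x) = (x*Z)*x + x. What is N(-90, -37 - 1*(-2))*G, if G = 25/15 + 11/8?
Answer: -8050805/24 ≈ -3.3545e+5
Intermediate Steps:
N(Z, x) = x + Z*x**2 (N(Z, x) = (Z*x)*x + x = Z*x**2 + x = x + Z*x**2)
G = 73/24 (G = 25*(1/15) + 11*(1/8) = 5/3 + 11/8 = 73/24 ≈ 3.0417)
N(-90, -37 - 1*(-2))*G = ((-37 - 1*(-2))*(1 - 90*(-37 - 1*(-2))))*(73/24) = ((-37 + 2)*(1 - 90*(-37 + 2)))*(73/24) = -35*(1 - 90*(-35))*(73/24) = -35*(1 + 3150)*(73/24) = -35*3151*(73/24) = -110285*73/24 = -8050805/24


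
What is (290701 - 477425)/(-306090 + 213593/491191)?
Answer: 91717148284/150348439597 ≈ 0.61003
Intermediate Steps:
(290701 - 477425)/(-306090 + 213593/491191) = -186724/(-306090 + 213593*(1/491191)) = -186724/(-306090 + 213593/491191) = -186724/(-150348439597/491191) = -186724*(-491191/150348439597) = 91717148284/150348439597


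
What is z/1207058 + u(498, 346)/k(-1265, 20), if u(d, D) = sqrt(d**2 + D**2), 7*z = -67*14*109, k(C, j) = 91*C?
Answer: -7303/603529 - 2*sqrt(91930)/115115 ≈ -0.017368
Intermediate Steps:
z = -14606 (z = (-67*14*109)/7 = (-938*109)/7 = (1/7)*(-102242) = -14606)
u(d, D) = sqrt(D**2 + d**2)
z/1207058 + u(498, 346)/k(-1265, 20) = -14606/1207058 + sqrt(346**2 + 498**2)/((91*(-1265))) = -14606*1/1207058 + sqrt(119716 + 248004)/(-115115) = -7303/603529 + sqrt(367720)*(-1/115115) = -7303/603529 + (2*sqrt(91930))*(-1/115115) = -7303/603529 - 2*sqrt(91930)/115115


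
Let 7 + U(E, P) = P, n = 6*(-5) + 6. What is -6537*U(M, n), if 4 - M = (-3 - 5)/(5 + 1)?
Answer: 202647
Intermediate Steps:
n = -24 (n = -30 + 6 = -24)
M = 16/3 (M = 4 - (-3 - 5)/(5 + 1) = 4 - (-8)/6 = 4 - 1*(-4/3) = 4 + 4/3 = 16/3 ≈ 5.3333)
U(E, P) = -7 + P
-6537*U(M, n) = -6537*(-7 - 24) = -6537*(-31) = 202647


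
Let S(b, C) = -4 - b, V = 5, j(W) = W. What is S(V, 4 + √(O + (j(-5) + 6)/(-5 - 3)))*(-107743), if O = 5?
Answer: 969687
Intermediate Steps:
S(V, 4 + √(O + (j(-5) + 6)/(-5 - 3)))*(-107743) = (-4 - 1*5)*(-107743) = (-4 - 5)*(-107743) = -9*(-107743) = 969687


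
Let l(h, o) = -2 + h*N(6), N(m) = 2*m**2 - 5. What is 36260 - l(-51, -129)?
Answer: 39679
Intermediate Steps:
N(m) = -5 + 2*m**2
l(h, o) = -2 + 67*h (l(h, o) = -2 + h*(-5 + 2*6**2) = -2 + h*(-5 + 2*36) = -2 + h*(-5 + 72) = -2 + h*67 = -2 + 67*h)
36260 - l(-51, -129) = 36260 - (-2 + 67*(-51)) = 36260 - (-2 - 3417) = 36260 - 1*(-3419) = 36260 + 3419 = 39679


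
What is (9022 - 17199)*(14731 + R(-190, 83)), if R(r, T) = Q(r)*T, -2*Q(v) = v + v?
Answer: -249406677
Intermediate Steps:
Q(v) = -v (Q(v) = -(v + v)/2 = -v)
R(r, T) = -T*r (R(r, T) = (-r)*T = -T*r)
(9022 - 17199)*(14731 + R(-190, 83)) = (9022 - 17199)*(14731 - 1*83*(-190)) = -8177*(14731 + 15770) = -8177*30501 = -249406677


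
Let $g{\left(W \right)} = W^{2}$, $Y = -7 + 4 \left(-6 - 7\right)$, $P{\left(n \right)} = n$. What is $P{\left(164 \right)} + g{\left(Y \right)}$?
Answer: $3645$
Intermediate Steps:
$Y = -59$ ($Y = -7 + 4 \left(-6 - 7\right) = -7 + 4 \left(-13\right) = -7 - 52 = -59$)
$P{\left(164 \right)} + g{\left(Y \right)} = 164 + \left(-59\right)^{2} = 164 + 3481 = 3645$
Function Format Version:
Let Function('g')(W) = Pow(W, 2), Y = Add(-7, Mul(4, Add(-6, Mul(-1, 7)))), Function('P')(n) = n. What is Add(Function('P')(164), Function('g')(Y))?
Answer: 3645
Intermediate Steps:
Y = -59 (Y = Add(-7, Mul(4, Add(-6, -7))) = Add(-7, Mul(4, -13)) = Add(-7, -52) = -59)
Add(Function('P')(164), Function('g')(Y)) = Add(164, Pow(-59, 2)) = Add(164, 3481) = 3645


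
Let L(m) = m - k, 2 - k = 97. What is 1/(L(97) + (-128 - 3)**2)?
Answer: 1/17353 ≈ 5.7627e-5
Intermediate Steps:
k = -95 (k = 2 - 1*97 = 2 - 97 = -95)
L(m) = 95 + m (L(m) = m - 1*(-95) = m + 95 = 95 + m)
1/(L(97) + (-128 - 3)**2) = 1/((95 + 97) + (-128 - 3)**2) = 1/(192 + (-131)**2) = 1/(192 + 17161) = 1/17353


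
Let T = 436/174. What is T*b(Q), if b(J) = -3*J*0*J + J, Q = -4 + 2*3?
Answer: 436/87 ≈ 5.0115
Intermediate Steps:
Q = 2 (Q = -4 + 6 = 2)
T = 218/87 (T = 436*(1/174) = 218/87 ≈ 2.5057)
b(J) = J (b(J) = -0*J + J = -3*0 + J = 0 + J = J)
T*b(Q) = (218/87)*2 = 436/87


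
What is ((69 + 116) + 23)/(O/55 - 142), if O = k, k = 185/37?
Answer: -2288/1561 ≈ -1.4657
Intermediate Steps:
k = 5 (k = 185*(1/37) = 5)
O = 5
((69 + 116) + 23)/(O/55 - 142) = ((69 + 116) + 23)/(5/55 - 142) = (185 + 23)/(5*(1/55) - 142) = 208/(1/11 - 142) = 208/(-1561/11) = 208*(-11/1561) = -2288/1561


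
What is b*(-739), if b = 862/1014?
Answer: -318509/507 ≈ -628.22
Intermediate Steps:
b = 431/507 (b = 862*(1/1014) = 431/507 ≈ 0.85010)
b*(-739) = (431/507)*(-739) = -318509/507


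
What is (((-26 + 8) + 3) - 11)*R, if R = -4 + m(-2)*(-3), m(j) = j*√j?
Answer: 104 - 156*I*√2 ≈ 104.0 - 220.62*I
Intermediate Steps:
m(j) = j^(3/2)
R = -4 + 6*I*√2 (R = -4 + (-2)^(3/2)*(-3) = -4 - 2*I*√2*(-3) = -4 + 6*I*√2 ≈ -4.0 + 8.4853*I)
(((-26 + 8) + 3) - 11)*R = (((-26 + 8) + 3) - 11)*(-4 + 6*I*√2) = ((-18 + 3) - 11)*(-4 + 6*I*√2) = (-15 - 11)*(-4 + 6*I*√2) = -26*(-4 + 6*I*√2) = 104 - 156*I*√2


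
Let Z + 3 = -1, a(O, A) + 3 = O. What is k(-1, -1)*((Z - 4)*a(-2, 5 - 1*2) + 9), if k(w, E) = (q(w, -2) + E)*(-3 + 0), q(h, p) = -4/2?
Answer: 441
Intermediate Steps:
a(O, A) = -3 + O
q(h, p) = -2 (q(h, p) = -4*1/2 = -2)
Z = -4 (Z = -3 - 1 = -4)
k(w, E) = 6 - 3*E (k(w, E) = (-2 + E)*(-3 + 0) = (-2 + E)*(-3) = 6 - 3*E)
k(-1, -1)*((Z - 4)*a(-2, 5 - 1*2) + 9) = (6 - 3*(-1))*((-4 - 4)*(-3 - 2) + 9) = (6 + 3)*(-8*(-5) + 9) = 9*(40 + 9) = 9*49 = 441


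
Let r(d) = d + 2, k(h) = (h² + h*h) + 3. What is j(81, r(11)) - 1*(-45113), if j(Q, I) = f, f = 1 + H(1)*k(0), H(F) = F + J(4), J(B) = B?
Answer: 45129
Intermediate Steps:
H(F) = 4 + F (H(F) = F + 4 = 4 + F)
k(h) = 3 + 2*h² (k(h) = (h² + h²) + 3 = 2*h² + 3 = 3 + 2*h²)
r(d) = 2 + d
f = 16 (f = 1 + (4 + 1)*(3 + 2*0²) = 1 + 5*(3 + 2*0) = 1 + 5*(3 + 0) = 1 + 5*3 = 1 + 15 = 16)
j(Q, I) = 16
j(81, r(11)) - 1*(-45113) = 16 - 1*(-45113) = 16 + 45113 = 45129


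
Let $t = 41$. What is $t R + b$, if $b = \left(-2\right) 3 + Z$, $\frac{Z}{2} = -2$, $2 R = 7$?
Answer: $\frac{267}{2} \approx 133.5$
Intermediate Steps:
$R = \frac{7}{2}$ ($R = \frac{1}{2} \cdot 7 = \frac{7}{2} \approx 3.5$)
$Z = -4$ ($Z = 2 \left(-2\right) = -4$)
$b = -10$ ($b = \left(-2\right) 3 - 4 = -6 - 4 = -10$)
$t R + b = 41 \cdot \frac{7}{2} - 10 = \frac{287}{2} - 10 = \frac{267}{2}$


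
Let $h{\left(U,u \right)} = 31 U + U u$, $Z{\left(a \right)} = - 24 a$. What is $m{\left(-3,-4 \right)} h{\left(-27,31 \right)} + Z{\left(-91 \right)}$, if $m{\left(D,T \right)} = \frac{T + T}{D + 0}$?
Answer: $-2280$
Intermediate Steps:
$m{\left(D,T \right)} = \frac{2 T}{D}$
$m{\left(-3,-4 \right)} h{\left(-27,31 \right)} + Z{\left(-91 \right)} = 2 \left(-4\right) \frac{1}{-3} \left(- 27 \left(31 + 31\right)\right) - -2184 = 2 \left(-4\right) \left(- \frac{1}{3}\right) \left(\left(-27\right) 62\right) + 2184 = \frac{8}{3} \left(-1674\right) + 2184 = -4464 + 2184 = -2280$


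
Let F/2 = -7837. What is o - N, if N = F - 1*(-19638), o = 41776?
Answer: 37812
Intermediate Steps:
F = -15674 (F = 2*(-7837) = -15674)
N = 3964 (N = -15674 - 1*(-19638) = -15674 + 19638 = 3964)
o - N = 41776 - 1*3964 = 41776 - 3964 = 37812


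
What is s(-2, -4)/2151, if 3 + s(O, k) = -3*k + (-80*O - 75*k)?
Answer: 469/2151 ≈ 0.21804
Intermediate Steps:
s(O, k) = -3 - 80*O - 78*k (s(O, k) = -3 + (-3*k + (-80*O - 75*k)) = -3 + (-80*O - 78*k) = -3 - 80*O - 78*k)
s(-2, -4)/2151 = (-3 - 80*(-2) - 78*(-4))/2151 = (-3 + 160 + 312)*(1/2151) = 469*(1/2151) = 469/2151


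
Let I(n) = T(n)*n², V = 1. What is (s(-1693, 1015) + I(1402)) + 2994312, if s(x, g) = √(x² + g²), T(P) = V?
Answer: 4959916 + √3896474 ≈ 4.9619e+6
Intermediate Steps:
T(P) = 1
I(n) = n² (I(n) = 1*n² = n²)
s(x, g) = √(g² + x²)
(s(-1693, 1015) + I(1402)) + 2994312 = (√(1015² + (-1693)²) + 1402²) + 2994312 = (√(1030225 + 2866249) + 1965604) + 2994312 = (√3896474 + 1965604) + 2994312 = (1965604 + √3896474) + 2994312 = 4959916 + √3896474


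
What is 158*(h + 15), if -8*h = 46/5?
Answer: 21883/10 ≈ 2188.3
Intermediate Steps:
h = -23/20 (h = -23/(4*5) = -⅛*46/5 = -23/20 ≈ -1.1500)
158*(h + 15) = 158*(-23/20 + 15) = 158*(277/20) = 21883/10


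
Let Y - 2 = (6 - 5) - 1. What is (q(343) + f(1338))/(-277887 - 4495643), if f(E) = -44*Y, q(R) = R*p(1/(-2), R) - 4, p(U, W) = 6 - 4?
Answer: -297/2386765 ≈ -0.00012444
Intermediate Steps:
p(U, W) = 2
Y = 2 (Y = 2 + ((6 - 5) - 1) = 2 + (1 - 1) = 2 + 0 = 2)
q(R) = -4 + 2*R (q(R) = R*2 - 4 = 2*R - 4 = -4 + 2*R)
f(E) = -88 (f(E) = -44*2 = -88)
(q(343) + f(1338))/(-277887 - 4495643) = ((-4 + 2*343) - 88)/(-277887 - 4495643) = ((-4 + 686) - 88)/(-4773530) = (682 - 88)*(-1/4773530) = 594*(-1/4773530) = -297/2386765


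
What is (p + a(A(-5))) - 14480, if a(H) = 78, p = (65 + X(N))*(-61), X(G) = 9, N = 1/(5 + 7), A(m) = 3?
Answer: -18916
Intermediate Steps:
N = 1/12 ≈ 0.083333
p = -4514 (p = (65 + 9)*(-61) = 74*(-61) = -4514)
(p + a(A(-5))) - 14480 = (-4514 + 78) - 14480 = -4436 - 14480 = -18916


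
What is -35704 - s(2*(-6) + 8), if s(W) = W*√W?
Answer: -35704 + 8*I ≈ -35704.0 + 8.0*I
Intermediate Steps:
s(W) = W^(3/2)
-35704 - s(2*(-6) + 8) = -35704 - (2*(-6) + 8)^(3/2) = -35704 - (-12 + 8)^(3/2) = -35704 - (-4)^(3/2) = -35704 - (-8)*I = -35704 + 8*I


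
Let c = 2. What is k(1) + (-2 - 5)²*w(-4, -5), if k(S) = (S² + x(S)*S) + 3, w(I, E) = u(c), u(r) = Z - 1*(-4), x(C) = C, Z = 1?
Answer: 250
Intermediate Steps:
u(r) = 5 (u(r) = 1 - 1*(-4) = 1 + 4 = 5)
w(I, E) = 5
k(S) = 3 + 2*S² (k(S) = (S² + S*S) + 3 = (S² + S²) + 3 = 2*S² + 3 = 3 + 2*S²)
k(1) + (-2 - 5)²*w(-4, -5) = (3 + 2*1²) + (-2 - 5)²*5 = (3 + 2*1) + (-7)²*5 = (3 + 2) + 49*5 = 5 + 245 = 250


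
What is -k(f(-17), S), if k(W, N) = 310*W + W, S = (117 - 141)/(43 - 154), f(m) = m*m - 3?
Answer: -88946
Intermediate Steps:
f(m) = -3 + m² (f(m) = m² - 3 = -3 + m²)
S = 8/37 (S = -24/(-111) = -24*(-1/111) = 8/37 ≈ 0.21622)
k(W, N) = 311*W
-k(f(-17), S) = -311*(-3 + (-17)²) = -311*(-3 + 289) = -311*286 = -1*88946 = -88946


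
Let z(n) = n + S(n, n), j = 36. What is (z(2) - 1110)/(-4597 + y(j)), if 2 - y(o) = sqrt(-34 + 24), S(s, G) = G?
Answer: 1016414/4222807 - 1106*I*sqrt(10)/21114035 ≈ 0.2407 - 0.00016565*I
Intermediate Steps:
z(n) = 2*n (z(n) = n + n = 2*n)
y(o) = 2 - I*sqrt(10) (y(o) = 2 - sqrt(-34 + 24) = 2 - sqrt(-10) = 2 - I*sqrt(10))
(z(2) - 1110)/(-4597 + y(j)) = (2*2 - 1110)/(-4597 + (2 - I*sqrt(10))) = (4 - 1110)/(-4595 - I*sqrt(10)) = -1106/(-4595 - I*sqrt(10))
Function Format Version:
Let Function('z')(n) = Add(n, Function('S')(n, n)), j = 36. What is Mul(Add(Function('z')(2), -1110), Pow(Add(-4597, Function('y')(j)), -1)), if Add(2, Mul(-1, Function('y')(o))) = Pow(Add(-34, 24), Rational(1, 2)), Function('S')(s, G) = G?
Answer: Add(Rational(1016414, 4222807), Mul(Rational(-1106, 21114035), I, Pow(10, Rational(1, 2)))) ≈ Add(0.24070, Mul(-0.00016565, I))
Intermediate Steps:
Function('z')(n) = Mul(2, n) (Function('z')(n) = Add(n, n) = Mul(2, n))
Function('y')(o) = Add(2, Mul(-1, I, Pow(10, Rational(1, 2)))) (Function('y')(o) = Add(2, Mul(-1, Pow(Add(-34, 24), Rational(1, 2)))) = Add(2, Mul(-1, Pow(-10, Rational(1, 2)))) = Add(2, Mul(-1, Mul(I, Pow(10, Rational(1, 2))))) = Add(2, Mul(-1, I, Pow(10, Rational(1, 2)))))
Mul(Add(Function('z')(2), -1110), Pow(Add(-4597, Function('y')(j)), -1)) = Mul(Add(Mul(2, 2), -1110), Pow(Add(-4597, Add(2, Mul(-1, I, Pow(10, Rational(1, 2))))), -1)) = Mul(Add(4, -1110), Pow(Add(-4595, Mul(-1, I, Pow(10, Rational(1, 2)))), -1)) = Mul(-1106, Pow(Add(-4595, Mul(-1, I, Pow(10, Rational(1, 2)))), -1))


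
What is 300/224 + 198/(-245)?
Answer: 1041/1960 ≈ 0.53112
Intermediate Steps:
300/224 + 198/(-245) = 300*(1/224) + 198*(-1/245) = 75/56 - 198/245 = 1041/1960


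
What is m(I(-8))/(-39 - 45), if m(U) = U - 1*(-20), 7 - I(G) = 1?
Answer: -13/42 ≈ -0.30952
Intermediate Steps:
I(G) = 6 (I(G) = 7 - 1*1 = 7 - 1 = 6)
m(U) = 20 + U (m(U) = U + 20 = 20 + U)
m(I(-8))/(-39 - 45) = (20 + 6)/(-39 - 45) = 26/(-84) = 26*(-1/84) = -13/42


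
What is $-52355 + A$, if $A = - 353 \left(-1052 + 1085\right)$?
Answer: $-64004$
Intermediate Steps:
$A = -11649$ ($A = \left(-353\right) 33 = -11649$)
$-52355 + A = -52355 - 11649 = -64004$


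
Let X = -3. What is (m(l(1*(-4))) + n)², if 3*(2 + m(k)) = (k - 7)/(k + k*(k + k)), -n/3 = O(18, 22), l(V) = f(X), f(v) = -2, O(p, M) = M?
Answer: 18769/4 ≈ 4692.3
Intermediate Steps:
l(V) = -2
n = -66 (n = -3*22 = -66)
m(k) = -2 + (-7 + k)/(3*(k + 2*k²)) (m(k) = -2 + ((k - 7)/(k + k*(k + k)))/3 = -2 + ((-7 + k)/(k + k*(2*k)))/3 = -2 + ((-7 + k)/(k + 2*k²))/3 = -2 + (-7 + k)/(3*(k + 2*k²)))
(m(l(1*(-4))) + n)² = ((⅓)*(-7 - 12*(-2)² - 5*(-2))/(-2*(1 + 2*(-2))) - 66)² = ((⅓)*(-½)*(-7 - 12*4 + 10)/(1 - 4) - 66)² = ((⅓)*(-½)*(-7 - 48 + 10)/(-3) - 66)² = ((⅓)*(-½)*(-⅓)*(-45) - 66)² = (-5/2 - 66)² = (-137/2)² = 18769/4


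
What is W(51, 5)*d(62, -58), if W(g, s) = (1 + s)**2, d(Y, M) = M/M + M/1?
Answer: -2052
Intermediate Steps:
d(Y, M) = 1 + M (d(Y, M) = 1 + M*1 = 1 + M)
W(51, 5)*d(62, -58) = (1 + 5)**2*(1 - 58) = 6**2*(-57) = 36*(-57) = -2052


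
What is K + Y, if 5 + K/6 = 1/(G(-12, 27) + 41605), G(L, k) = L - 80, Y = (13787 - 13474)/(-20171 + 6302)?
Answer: -17285224265/575743797 ≈ -30.022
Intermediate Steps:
Y = -313/13869 (Y = 313/(-13869) = 313*(-1/13869) = -313/13869 ≈ -0.022568)
G(L, k) = -80 + L
K = -1245384/41513 (K = -30 + 6/((-80 - 12) + 41605) = -30 + 6/(-92 + 41605) = -30 + 6/41513 = -1245384/41513 ≈ -30.000)
K + Y = -1245384/41513 - 313/13869 = -17285224265/575743797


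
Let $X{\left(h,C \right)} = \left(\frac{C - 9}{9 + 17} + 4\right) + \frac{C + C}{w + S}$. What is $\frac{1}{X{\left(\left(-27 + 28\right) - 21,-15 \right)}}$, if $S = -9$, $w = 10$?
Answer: $- \frac{13}{350} \approx -0.037143$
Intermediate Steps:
$X{\left(h,C \right)} = \frac{95}{26} + \frac{53 C}{26}$ ($X{\left(h,C \right)} = \left(\frac{C - 9}{9 + 17} + 4\right) + \frac{C + C}{10 - 9} = \left(\frac{-9 + C}{26} + 4\right) + \frac{2 C}{1} = \left(\left(-9 + C\right) \frac{1}{26} + 4\right) + 2 C 1 = \left(\left(- \frac{9}{26} + \frac{C}{26}\right) + 4\right) + 2 C = \left(\frac{95}{26} + \frac{C}{26}\right) + 2 C = \frac{95}{26} + \frac{53 C}{26}$)
$\frac{1}{X{\left(\left(-27 + 28\right) - 21,-15 \right)}} = \frac{1}{\frac{95}{26} + \frac{53}{26} \left(-15\right)} = \frac{1}{\frac{95}{26} - \frac{795}{26}} = \frac{1}{- \frac{350}{13}} = - \frac{13}{350}$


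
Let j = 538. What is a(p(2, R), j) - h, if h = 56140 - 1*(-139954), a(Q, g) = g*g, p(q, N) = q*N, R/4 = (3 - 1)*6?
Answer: 93350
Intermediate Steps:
R = 48 (R = 4*((3 - 1)*6) = 4*(2*6) = 4*12 = 48)
p(q, N) = N*q
a(Q, g) = g²
h = 196094 (h = 56140 + 139954 = 196094)
a(p(2, R), j) - h = 538² - 1*196094 = 289444 - 196094 = 93350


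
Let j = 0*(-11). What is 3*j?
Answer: 0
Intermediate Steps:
j = 0
3*j = 3*0 = 0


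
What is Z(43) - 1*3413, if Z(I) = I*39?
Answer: -1736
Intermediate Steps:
Z(I) = 39*I
Z(43) - 1*3413 = 39*43 - 1*3413 = 1677 - 3413 = -1736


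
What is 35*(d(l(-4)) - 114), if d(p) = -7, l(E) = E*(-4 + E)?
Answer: -4235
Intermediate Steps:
35*(d(l(-4)) - 114) = 35*(-7 - 114) = 35*(-121) = -4235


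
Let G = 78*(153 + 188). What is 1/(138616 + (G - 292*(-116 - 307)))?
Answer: 1/288730 ≈ 3.4634e-6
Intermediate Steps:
G = 26598 (G = 78*341 = 26598)
1/(138616 + (G - 292*(-116 - 307))) = 1/(138616 + (26598 - 292*(-116 - 307))) = 1/(138616 + (26598 - 292*(-423))) = 1/(138616 + (26598 + 123516)) = 1/(138616 + 150114) = 1/288730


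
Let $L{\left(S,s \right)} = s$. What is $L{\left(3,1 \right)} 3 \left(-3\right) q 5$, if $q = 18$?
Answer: $-810$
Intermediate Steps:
$L{\left(3,1 \right)} 3 \left(-3\right) q 5 = 1 \cdot 3 \left(-3\right) 18 \cdot 5 = 3 \left(-3\right) 18 \cdot 5 = \left(-9\right) 18 \cdot 5 = \left(-162\right) 5 = -810$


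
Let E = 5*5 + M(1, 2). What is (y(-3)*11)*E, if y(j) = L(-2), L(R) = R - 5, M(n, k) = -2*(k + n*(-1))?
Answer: -1771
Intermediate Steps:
M(n, k) = -2*k + 2*n (M(n, k) = -2*(k - n) = -2*k + 2*n)
L(R) = -5 + R
y(j) = -7 (y(j) = -5 - 2 = -7)
E = 23 (E = 5*5 + (-2*2 + 2*1) = 25 + (-4 + 2) = 25 - 2 = 23)
(y(-3)*11)*E = -7*11*23 = -77*23 = -1771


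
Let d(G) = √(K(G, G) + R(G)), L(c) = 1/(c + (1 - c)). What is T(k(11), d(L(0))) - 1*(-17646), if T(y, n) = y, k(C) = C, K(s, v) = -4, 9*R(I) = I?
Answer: 17657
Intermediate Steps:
R(I) = I/9
L(c) = 1 (L(c) = 1/1 = 1)
d(G) = √(-4 + G/9)
T(k(11), d(L(0))) - 1*(-17646) = 11 - 1*(-17646) = 11 + 17646 = 17657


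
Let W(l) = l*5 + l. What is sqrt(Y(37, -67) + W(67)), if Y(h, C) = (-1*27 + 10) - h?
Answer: 2*sqrt(87) ≈ 18.655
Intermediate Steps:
W(l) = 6*l (W(l) = 5*l + l = 6*l)
Y(h, C) = -17 - h (Y(h, C) = (-27 + 10) - h = -17 - h)
sqrt(Y(37, -67) + W(67)) = sqrt((-17 - 1*37) + 6*67) = sqrt((-17 - 37) + 402) = sqrt(-54 + 402) = sqrt(348) = 2*sqrt(87)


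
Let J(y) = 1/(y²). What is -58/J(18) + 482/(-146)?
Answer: -1372057/73 ≈ -18795.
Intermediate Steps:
J(y) = y⁻²
-58/J(18) + 482/(-146) = -58/(18⁻²) + 482/(-146) = -58/1/324 + 482*(-1/146) = -58*324 - 241/73 = -18792 - 241/73 = -1372057/73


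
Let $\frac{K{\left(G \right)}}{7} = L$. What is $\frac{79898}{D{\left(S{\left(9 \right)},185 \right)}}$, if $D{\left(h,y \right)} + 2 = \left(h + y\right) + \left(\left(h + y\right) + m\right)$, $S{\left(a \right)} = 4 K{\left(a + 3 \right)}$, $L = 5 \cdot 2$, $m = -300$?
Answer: $\frac{39949}{314} \approx 127.23$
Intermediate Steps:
$L = 10$
$K{\left(G \right)} = 70$ ($K{\left(G \right)} = 7 \cdot 10 = 70$)
$S{\left(a \right)} = 280$ ($S{\left(a \right)} = 4 \cdot 70 = 280$)
$D{\left(h,y \right)} = -302 + 2 h + 2 y$ ($D{\left(h,y \right)} = -2 - \left(300 - 2 h - 2 y\right) = -2 + \left(\left(h + y\right) + \left(-300 + h + y\right)\right) = -2 + \left(-300 + 2 h + 2 y\right) = -302 + 2 h + 2 y$)
$\frac{79898}{D{\left(S{\left(9 \right)},185 \right)}} = \frac{79898}{-302 + 2 \cdot 280 + 2 \cdot 185} = \frac{79898}{-302 + 560 + 370} = \frac{79898}{628} = 79898 \cdot \frac{1}{628} = \frac{39949}{314}$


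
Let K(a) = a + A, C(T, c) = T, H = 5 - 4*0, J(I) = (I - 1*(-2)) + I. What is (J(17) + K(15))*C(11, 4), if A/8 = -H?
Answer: 121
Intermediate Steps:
J(I) = 2 + 2*I (J(I) = (I + 2) + I = (2 + I) + I = 2 + 2*I)
H = 5 (H = 5 + 0 = 5)
A = -40 (A = 8*(-1*5) = 8*(-5) = -40)
K(a) = -40 + a (K(a) = a - 40 = -40 + a)
(J(17) + K(15))*C(11, 4) = ((2 + 2*17) + (-40 + 15))*11 = ((2 + 34) - 25)*11 = (36 - 25)*11 = 11*11 = 121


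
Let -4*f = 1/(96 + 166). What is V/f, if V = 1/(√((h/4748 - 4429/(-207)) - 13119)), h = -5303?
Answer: 6288*I*√7172860992637/1839127759 ≈ 9.1569*I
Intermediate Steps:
f = -1/1048 (f = -1/(4*(96 + 166)) = -¼/262 = -¼*1/262 = -1/1048 ≈ -0.00095420)
V = -6*I*√7172860992637/1839127759 (V = 1/(√((-5303/4748 - 4429/(-207)) - 13119)) = 1/(√((-5303*1/4748 - 4429*(-1/207)) - 13119)) = 1/(√((-5303/4748 + 4429/207) - 13119)) = 1/(√(19931171/982836 - 13119)) = 1/(√(-12873894313/982836)) = 1/(7*I*√7172860992637/163806) = -6*I*√7172860992637/1839127759 ≈ -0.0087375*I)
V/f = (-6*I*√7172860992637/1839127759)/(-1/1048) = -(-6288)*I*√7172860992637/1839127759 = 6288*I*√7172860992637/1839127759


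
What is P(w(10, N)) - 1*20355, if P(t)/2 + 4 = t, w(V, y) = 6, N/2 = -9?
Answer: -20351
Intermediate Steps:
N = -18 (N = 2*(-9) = -18)
P(t) = -8 + 2*t
P(w(10, N)) - 1*20355 = (-8 + 2*6) - 1*20355 = (-8 + 12) - 20355 = 4 - 20355 = -20351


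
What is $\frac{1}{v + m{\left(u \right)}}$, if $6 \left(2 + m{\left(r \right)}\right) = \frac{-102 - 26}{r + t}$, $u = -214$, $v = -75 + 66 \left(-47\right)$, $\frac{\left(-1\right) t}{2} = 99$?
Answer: $- \frac{309}{982295} \approx -0.00031457$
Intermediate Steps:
$t = -198$ ($t = \left(-2\right) 99 = -198$)
$v = -3177$ ($v = -75 - 3102 = -3177$)
$m{\left(r \right)} = -2 - \frac{64}{3 \left(-198 + r\right)}$ ($m{\left(r \right)} = -2 + \frac{\left(-102 - 26\right) \frac{1}{r - 198}}{6} = -2 + \frac{\left(-128\right) \frac{1}{-198 + r}}{6} = -2 - \frac{64}{3 \left(-198 + r\right)}$)
$\frac{1}{v + m{\left(u \right)}} = \frac{1}{-3177 + \frac{2 \left(562 - -642\right)}{3 \left(-198 - 214\right)}} = \frac{1}{-3177 + \frac{2 \left(562 + 642\right)}{3 \left(-412\right)}} = \frac{1}{-3177 + \frac{2}{3} \left(- \frac{1}{412}\right) 1204} = \frac{1}{-3177 - \frac{602}{309}} = \frac{1}{- \frac{982295}{309}} = - \frac{309}{982295}$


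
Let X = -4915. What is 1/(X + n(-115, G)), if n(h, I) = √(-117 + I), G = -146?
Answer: -4915/24157488 - I*√263/24157488 ≈ -0.00020346 - 6.7131e-7*I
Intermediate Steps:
1/(X + n(-115, G)) = 1/(-4915 + √(-117 - 146)) = 1/(-4915 + √(-263)) = 1/(-4915 + I*√263)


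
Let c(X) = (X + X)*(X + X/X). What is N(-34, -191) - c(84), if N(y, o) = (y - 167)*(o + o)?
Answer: 62502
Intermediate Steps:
N(y, o) = 2*o*(-167 + y) (N(y, o) = (-167 + y)*(2*o) = 2*o*(-167 + y))
c(X) = 2*X*(1 + X) (c(X) = (2*X)*(X + 1) = (2*X)*(1 + X) = 2*X*(1 + X))
N(-34, -191) - c(84) = 2*(-191)*(-167 - 34) - 2*84*(1 + 84) = 2*(-191)*(-201) - 2*84*85 = 76782 - 1*14280 = 76782 - 14280 = 62502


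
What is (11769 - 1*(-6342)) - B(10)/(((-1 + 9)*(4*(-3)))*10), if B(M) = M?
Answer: 1738657/96 ≈ 18111.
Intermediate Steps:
(11769 - 1*(-6342)) - B(10)/(((-1 + 9)*(4*(-3)))*10) = (11769 - 1*(-6342)) - 10/(((-1 + 9)*(4*(-3)))*10) = (11769 + 6342) - 10/((8*(-12))*10) = 18111 - 10/((-96*10)) = 18111 - 10/(-960) = 18111 - 10*(-1)/960 = 18111 - 1*(-1/96) = 18111 + 1/96 = 1738657/96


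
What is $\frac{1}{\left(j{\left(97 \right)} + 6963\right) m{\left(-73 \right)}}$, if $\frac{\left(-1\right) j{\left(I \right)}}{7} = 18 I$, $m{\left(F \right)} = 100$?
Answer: $- \frac{1}{525900} \approx -1.9015 \cdot 10^{-6}$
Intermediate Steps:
$j{\left(I \right)} = - 126 I$ ($j{\left(I \right)} = - 7 \cdot 18 I = - 126 I$)
$\frac{1}{\left(j{\left(97 \right)} + 6963\right) m{\left(-73 \right)}} = \frac{1}{\left(\left(-126\right) 97 + 6963\right) 100} = \frac{1}{-12222 + 6963} \cdot \frac{1}{100} = \frac{1}{-5259} \cdot \frac{1}{100} = \left(- \frac{1}{5259}\right) \frac{1}{100} = - \frac{1}{525900}$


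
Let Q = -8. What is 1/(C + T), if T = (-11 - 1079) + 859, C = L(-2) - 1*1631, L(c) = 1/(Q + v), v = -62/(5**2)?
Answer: -262/487869 ≈ -0.00053703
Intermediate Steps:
v = -62/25 ≈ -2.4800
L(c) = -25/262 (L(c) = 1/(-8 - 62/25) = 1/(-262/25) = -25/262)
C = -427347/262 (C = -25/262 - 1*1631 = -25/262 - 1631 = -427347/262 ≈ -1631.1)
T = -231 (T = -1090 + 859 = -231)
1/(C + T) = 1/(-427347/262 - 231) = 1/(-487869/262) = -262/487869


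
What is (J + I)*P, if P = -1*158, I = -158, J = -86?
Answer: 38552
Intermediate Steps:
P = -158
(J + I)*P = (-86 - 158)*(-158) = -244*(-158) = 38552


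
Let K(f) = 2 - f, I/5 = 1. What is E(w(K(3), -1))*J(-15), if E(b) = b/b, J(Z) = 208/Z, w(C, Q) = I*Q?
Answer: -208/15 ≈ -13.867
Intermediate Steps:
I = 5 (I = 5*1 = 5)
w(C, Q) = 5*Q
E(b) = 1
E(w(K(3), -1))*J(-15) = 1*(208/(-15)) = 1*(208*(-1/15)) = 1*(-208/15) = -208/15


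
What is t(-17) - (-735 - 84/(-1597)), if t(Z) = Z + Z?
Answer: 1119413/1597 ≈ 700.95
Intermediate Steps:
t(Z) = 2*Z
t(-17) - (-735 - 84/(-1597)) = 2*(-17) - (-735 - 84/(-1597)) = -34 - (-735 - 84*(-1/1597)) = -34 - (-735 + 84/1597) = -34 - 1*(-1173711/1597) = -34 + 1173711/1597 = 1119413/1597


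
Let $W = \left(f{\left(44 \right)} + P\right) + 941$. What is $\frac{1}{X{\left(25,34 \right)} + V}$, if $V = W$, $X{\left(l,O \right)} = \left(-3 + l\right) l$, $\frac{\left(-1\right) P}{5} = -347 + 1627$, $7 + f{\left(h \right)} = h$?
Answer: $- \frac{1}{4872} \approx -0.00020525$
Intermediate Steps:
$f{\left(h \right)} = -7 + h$
$P = -6400$ ($P = - 5 \left(-347 + 1627\right) = \left(-5\right) 1280 = -6400$)
$X{\left(l,O \right)} = l \left(-3 + l\right)$
$W = -5422$ ($W = \left(\left(-7 + 44\right) - 6400\right) + 941 = \left(37 - 6400\right) + 941 = -6363 + 941 = -5422$)
$V = -5422$
$\frac{1}{X{\left(25,34 \right)} + V} = \frac{1}{25 \left(-3 + 25\right) - 5422} = \frac{1}{25 \cdot 22 - 5422} = \frac{1}{550 - 5422} = \frac{1}{-4872} = - \frac{1}{4872}$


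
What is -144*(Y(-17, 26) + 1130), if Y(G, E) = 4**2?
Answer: -165024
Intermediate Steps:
Y(G, E) = 16
-144*(Y(-17, 26) + 1130) = -144*(16 + 1130) = -144*1146 = -165024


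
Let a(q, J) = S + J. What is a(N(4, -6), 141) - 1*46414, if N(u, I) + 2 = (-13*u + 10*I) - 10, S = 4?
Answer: -46269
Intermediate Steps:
N(u, I) = -12 - 13*u + 10*I (N(u, I) = -2 + ((-13*u + 10*I) - 10) = -2 + (-10 - 13*u + 10*I) = -12 - 13*u + 10*I)
a(q, J) = 4 + J
a(N(4, -6), 141) - 1*46414 = (4 + 141) - 1*46414 = 145 - 46414 = -46269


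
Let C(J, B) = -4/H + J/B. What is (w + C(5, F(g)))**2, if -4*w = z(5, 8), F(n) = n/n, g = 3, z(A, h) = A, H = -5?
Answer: 8281/400 ≈ 20.703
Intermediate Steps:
F(n) = 1
C(J, B) = 4/5 + J/B (C(J, B) = -4/(-5) + J/B = -4*(-1/5) + J/B = 4/5 + J/B)
w = -5/4 (w = -1/4*5 = -5/4 ≈ -1.2500)
(w + C(5, F(g)))**2 = (-5/4 + (4/5 + 5/1))**2 = (-5/4 + (4/5 + 5*1))**2 = (-5/4 + (4/5 + 5))**2 = (-5/4 + 29/5)**2 = (91/20)**2 = 8281/400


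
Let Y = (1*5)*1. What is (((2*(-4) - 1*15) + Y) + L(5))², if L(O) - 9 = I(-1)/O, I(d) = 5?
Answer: 64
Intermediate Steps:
Y = 5 (Y = 5*1 = 5)
L(O) = 9 + 5/O
(((2*(-4) - 1*15) + Y) + L(5))² = (((2*(-4) - 1*15) + 5) + (9 + 5/5))² = (((-8 - 15) + 5) + (9 + 5*(⅕)))² = ((-23 + 5) + (9 + 1))² = (-18 + 10)² = (-8)² = 64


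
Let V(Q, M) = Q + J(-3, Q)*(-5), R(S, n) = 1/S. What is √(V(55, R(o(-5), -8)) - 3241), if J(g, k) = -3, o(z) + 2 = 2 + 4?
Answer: I*√3171 ≈ 56.312*I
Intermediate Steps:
o(z) = 4 (o(z) = -2 + (2 + 4) = -2 + 6 = 4)
V(Q, M) = 15 + Q (V(Q, M) = Q - 3*(-5) = Q + 15 = 15 + Q)
√(V(55, R(o(-5), -8)) - 3241) = √((15 + 55) - 3241) = √(70 - 3241) = √(-3171) = I*√3171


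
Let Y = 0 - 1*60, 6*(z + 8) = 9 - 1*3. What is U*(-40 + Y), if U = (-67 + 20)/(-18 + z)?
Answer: -188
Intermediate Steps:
z = -7 (z = -8 + (9 - 1*3)/6 = -8 + (9 - 3)/6 = -8 + (⅙)*6 = -8 + 1 = -7)
Y = -60 (Y = 0 - 60 = -60)
U = 47/25 (U = (-67 + 20)/(-18 - 7) = -47/(-25) = -47*(-1/25) = 47/25 ≈ 1.8800)
U*(-40 + Y) = 47*(-40 - 60)/25 = (47/25)*(-100) = -188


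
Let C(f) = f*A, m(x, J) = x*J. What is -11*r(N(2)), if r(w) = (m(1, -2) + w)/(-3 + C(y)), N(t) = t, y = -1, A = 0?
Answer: 0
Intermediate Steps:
m(x, J) = J*x
C(f) = 0 (C(f) = f*0 = 0)
r(w) = 2/3 - w/3 (r(w) = (-2*1 + w)/(-3 + 0) = (-2 + w)/(-3) = (-2 + w)*(-1/3) = 2/3 - w/3)
-11*r(N(2)) = -11*(2/3 - 1/3*2) = -11*(2/3 - 2/3) = -11*0 = 0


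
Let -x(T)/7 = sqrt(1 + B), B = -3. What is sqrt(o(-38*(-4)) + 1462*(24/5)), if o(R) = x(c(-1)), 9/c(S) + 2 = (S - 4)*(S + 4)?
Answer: sqrt(175440 - 175*I*sqrt(2))/5 ≈ 83.771 - 0.059087*I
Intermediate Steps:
c(S) = 9/(-2 + (-4 + S)*(4 + S)) (c(S) = 9/(-2 + (S - 4)*(S + 4)) = 9/(-2 + (-4 + S)*(4 + S)))
x(T) = -7*I*sqrt(2) (x(T) = -7*sqrt(1 - 3) = -7*I*sqrt(2))
o(R) = -7*I*sqrt(2)
sqrt(o(-38*(-4)) + 1462*(24/5)) = sqrt(-7*I*sqrt(2) + 1462*(24/5)) = sqrt(-7*I*sqrt(2) + 35088/5) = sqrt(35088/5 - 7*I*sqrt(2))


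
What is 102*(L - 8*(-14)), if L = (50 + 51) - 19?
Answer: 19788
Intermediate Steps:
L = 82 (L = 101 - 19 = 82)
102*(L - 8*(-14)) = 102*(82 - 8*(-14)) = 102*(82 + 112) = 102*194 = 19788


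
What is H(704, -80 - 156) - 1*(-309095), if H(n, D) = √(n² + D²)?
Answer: 309095 + 4*√34457 ≈ 3.0984e+5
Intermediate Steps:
H(n, D) = √(D² + n²)
H(704, -80 - 156) - 1*(-309095) = √((-80 - 156)² + 704²) - 1*(-309095) = √((-236)² + 495616) + 309095 = √(55696 + 495616) + 309095 = √551312 + 309095 = 4*√34457 + 309095 = 309095 + 4*√34457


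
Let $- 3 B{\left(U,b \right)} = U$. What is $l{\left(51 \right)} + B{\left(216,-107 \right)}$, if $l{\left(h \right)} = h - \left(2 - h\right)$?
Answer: $28$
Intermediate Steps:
$B{\left(U,b \right)} = - \frac{U}{3}$
$l{\left(h \right)} = -2 + 2 h$ ($l{\left(h \right)} = h + \left(-2 + h\right) = -2 + 2 h$)
$l{\left(51 \right)} + B{\left(216,-107 \right)} = \left(-2 + 2 \cdot 51\right) - 72 = \left(-2 + 102\right) - 72 = 100 - 72 = 28$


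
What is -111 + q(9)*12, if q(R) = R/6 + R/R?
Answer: -81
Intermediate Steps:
q(R) = 1 + R/6 (q(R) = R*(1/6) + 1 = R/6 + 1 = 1 + R/6)
-111 + q(9)*12 = -111 + (1 + (1/6)*9)*12 = -111 + (1 + 3/2)*12 = -111 + (5/2)*12 = -111 + 30 = -81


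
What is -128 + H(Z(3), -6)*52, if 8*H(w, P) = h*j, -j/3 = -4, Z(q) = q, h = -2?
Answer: -284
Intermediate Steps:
j = 12 (j = -3*(-4) = 12)
H(w, P) = -3 (H(w, P) = (-2*12)/8 = (⅛)*(-24) = -3)
-128 + H(Z(3), -6)*52 = -128 - 3*52 = -128 - 156 = -284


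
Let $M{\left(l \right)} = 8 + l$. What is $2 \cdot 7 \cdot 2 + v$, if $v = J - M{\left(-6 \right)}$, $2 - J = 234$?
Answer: $-206$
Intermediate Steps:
$J = -232$ ($J = 2 - 234 = -232$)
$v = -234$ ($v = -232 - \left(8 - 6\right) = -232 - 2 = -234$)
$2 \cdot 7 \cdot 2 + v = 2 \cdot 7 \cdot 2 - 234 = 14 \cdot 2 - 234 = 28 - 234 = -206$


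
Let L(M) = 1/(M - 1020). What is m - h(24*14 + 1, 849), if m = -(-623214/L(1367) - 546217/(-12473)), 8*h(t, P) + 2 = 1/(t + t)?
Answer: 14544118155318395/67254416 ≈ 2.1626e+8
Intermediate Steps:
L(M) = 1/(-1020 + M)
h(t, P) = -¼ + 1/(16*t) (h(t, P) = -¼ + 1/(8*(t + t)) = -¼ + 1/(8*((2*t))) = -¼ + (1/(2*t))/8 = -¼ + 1/(16*t))
m = 2697351286817/12473 (m = -(-623214/(1/(-1020 + 1367)) - 546217/(-12473)) = -(-623214/(1/347) - 546217*(-1/12473)) = -(-623214/1/347 + 546217/12473) = -(-623214*347 + 546217/12473) = -(-216255258 + 546217/12473) = -1*(-2697351286817/12473) = 2697351286817/12473 ≈ 2.1626e+8)
m - h(24*14 + 1, 849) = 2697351286817/12473 - (1 - 4*(24*14 + 1))/(16*(24*14 + 1)) = 2697351286817/12473 - (1 - 4*(336 + 1))/(16*(336 + 1)) = 2697351286817/12473 - (1 - 4*337)/(16*337) = 2697351286817/12473 - (1 - 1348)/(16*337) = 2697351286817/12473 - (-1347)/(16*337) = 2697351286817/12473 - 1*(-1347/5392) = 2697351286817/12473 + 1347/5392 = 14544118155318395/67254416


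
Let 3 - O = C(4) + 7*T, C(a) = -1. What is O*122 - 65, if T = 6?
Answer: -4701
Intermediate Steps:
O = -38 (O = 3 - (-1 + 7*6) = 3 - (-1 + 42) = 3 - 1*41 = 3 - 41 = -38)
O*122 - 65 = -38*122 - 65 = -4636 - 65 = -4701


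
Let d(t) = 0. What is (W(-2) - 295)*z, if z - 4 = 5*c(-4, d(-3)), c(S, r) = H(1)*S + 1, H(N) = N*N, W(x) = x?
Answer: 3267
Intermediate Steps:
H(N) = N²
c(S, r) = 1 + S (c(S, r) = 1²*S + 1 = 1*S + 1 = S + 1 = 1 + S)
z = -11 (z = 4 + 5*(1 - 4) = 4 + 5*(-3) = 4 - 15 = -11)
(W(-2) - 295)*z = (-2 - 295)*(-11) = -297*(-11) = 3267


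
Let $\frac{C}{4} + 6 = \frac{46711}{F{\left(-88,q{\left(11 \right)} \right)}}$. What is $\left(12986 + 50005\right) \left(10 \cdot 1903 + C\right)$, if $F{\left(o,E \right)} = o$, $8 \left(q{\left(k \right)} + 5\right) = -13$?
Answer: $\frac{23396180211}{22} \approx 1.0635 \cdot 10^{9}$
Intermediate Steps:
$q{\left(k \right)} = - \frac{53}{8}$ ($q{\left(k \right)} = -5 + \frac{1}{8} \left(-13\right) = -5 - \frac{13}{8} = - \frac{53}{8}$)
$C = - \frac{47239}{22}$ ($C = -24 + 4 \frac{46711}{-88} = -24 + 4 \cdot 46711 \left(- \frac{1}{88}\right) = -24 + 4 \left(- \frac{46711}{88}\right) = -24 - \frac{46711}{22} = - \frac{47239}{22} \approx -2147.2$)
$\left(12986 + 50005\right) \left(10 \cdot 1903 + C\right) = \left(12986 + 50005\right) \left(10 \cdot 1903 - \frac{47239}{22}\right) = 62991 \left(19030 - \frac{47239}{22}\right) = 62991 \cdot \frac{371421}{22} = \frac{23396180211}{22}$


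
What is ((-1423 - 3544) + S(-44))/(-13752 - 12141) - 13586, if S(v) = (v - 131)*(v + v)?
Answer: -351792731/25893 ≈ -13586.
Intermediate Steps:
S(v) = 2*v*(-131 + v) (S(v) = (-131 + v)*(2*v) = 2*v*(-131 + v))
((-1423 - 3544) + S(-44))/(-13752 - 12141) - 13586 = ((-1423 - 3544) + 2*(-44)*(-131 - 44))/(-13752 - 12141) - 13586 = (-4967 + 2*(-44)*(-175))/(-25893) - 13586 = (-4967 + 15400)*(-1/25893) - 13586 = 10433*(-1/25893) - 13586 = -10433/25893 - 13586 = -351792731/25893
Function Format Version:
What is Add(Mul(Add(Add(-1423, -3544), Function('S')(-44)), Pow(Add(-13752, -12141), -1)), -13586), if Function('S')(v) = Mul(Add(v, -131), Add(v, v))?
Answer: Rational(-351792731, 25893) ≈ -13586.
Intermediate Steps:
Function('S')(v) = Mul(2, v, Add(-131, v)) (Function('S')(v) = Mul(Add(-131, v), Mul(2, v)) = Mul(2, v, Add(-131, v)))
Add(Mul(Add(Add(-1423, -3544), Function('S')(-44)), Pow(Add(-13752, -12141), -1)), -13586) = Add(Mul(Add(Add(-1423, -3544), Mul(2, -44, Add(-131, -44))), Pow(Add(-13752, -12141), -1)), -13586) = Add(Mul(Add(-4967, Mul(2, -44, -175)), Pow(-25893, -1)), -13586) = Add(Mul(Add(-4967, 15400), Rational(-1, 25893)), -13586) = Add(Mul(10433, Rational(-1, 25893)), -13586) = Add(Rational(-10433, 25893), -13586) = Rational(-351792731, 25893)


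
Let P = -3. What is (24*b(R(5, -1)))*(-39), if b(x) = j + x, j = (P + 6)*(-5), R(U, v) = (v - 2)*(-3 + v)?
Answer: 2808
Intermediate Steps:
R(U, v) = (-3 + v)*(-2 + v) (R(U, v) = (-2 + v)*(-3 + v) = (-3 + v)*(-2 + v))
j = -15 (j = (-3 + 6)*(-5) = 3*(-5) = -15)
b(x) = -15 + x
(24*b(R(5, -1)))*(-39) = (24*(-15 + (6 + (-1)² - 5*(-1))))*(-39) = (24*(-15 + (6 + 1 + 5)))*(-39) = (24*(-15 + 12))*(-39) = (24*(-3))*(-39) = -72*(-39) = 2808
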